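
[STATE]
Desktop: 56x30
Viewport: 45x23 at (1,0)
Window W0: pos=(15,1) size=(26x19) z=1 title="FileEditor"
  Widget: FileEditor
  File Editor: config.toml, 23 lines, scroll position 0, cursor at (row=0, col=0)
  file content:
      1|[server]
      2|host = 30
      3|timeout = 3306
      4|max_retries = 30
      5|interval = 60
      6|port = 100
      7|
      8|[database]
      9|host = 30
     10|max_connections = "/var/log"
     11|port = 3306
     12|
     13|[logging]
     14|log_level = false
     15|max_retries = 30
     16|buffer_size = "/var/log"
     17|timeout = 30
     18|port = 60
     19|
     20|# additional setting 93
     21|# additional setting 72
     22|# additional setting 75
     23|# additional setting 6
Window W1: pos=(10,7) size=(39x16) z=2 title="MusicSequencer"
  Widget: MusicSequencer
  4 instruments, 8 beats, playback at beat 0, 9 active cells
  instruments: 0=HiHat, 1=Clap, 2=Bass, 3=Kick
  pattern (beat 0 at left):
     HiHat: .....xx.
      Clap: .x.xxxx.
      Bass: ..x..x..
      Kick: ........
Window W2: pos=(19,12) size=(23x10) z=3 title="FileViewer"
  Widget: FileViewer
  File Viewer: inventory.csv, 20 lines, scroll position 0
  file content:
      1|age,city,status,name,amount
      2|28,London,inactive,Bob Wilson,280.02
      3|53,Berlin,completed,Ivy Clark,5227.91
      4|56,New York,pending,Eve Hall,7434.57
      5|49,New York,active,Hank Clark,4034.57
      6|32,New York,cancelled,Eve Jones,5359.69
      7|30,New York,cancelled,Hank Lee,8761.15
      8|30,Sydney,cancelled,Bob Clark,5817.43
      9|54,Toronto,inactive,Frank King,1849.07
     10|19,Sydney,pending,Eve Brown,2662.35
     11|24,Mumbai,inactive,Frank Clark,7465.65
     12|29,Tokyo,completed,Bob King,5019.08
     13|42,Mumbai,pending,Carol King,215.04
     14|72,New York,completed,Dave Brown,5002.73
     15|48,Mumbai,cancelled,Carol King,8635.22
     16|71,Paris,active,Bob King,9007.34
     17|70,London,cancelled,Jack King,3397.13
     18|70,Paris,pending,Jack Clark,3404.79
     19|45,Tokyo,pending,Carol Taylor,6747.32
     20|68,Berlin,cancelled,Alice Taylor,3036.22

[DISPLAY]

                                             
              ┏━━━━━━━━━━━━━━━━━━━━━━━━┓     
              ┃ FileEditor             ┃     
              ┠────────────────────────┨     
              ┃█server]               ▲┃     
              ┃host = 30              █┃     
              ┃timeout = 3306         ░┃     
         ┏━━━━━━━━━━━━━━━━━━━━━━━━━━━━━━━━━━━
         ┃ MusicSequencer                    
         ┠───────────────────────────────────
         ┃      ▼1234567                     
         ┃ HiHat·····██·                     
         ┃  Clap·█┏━━━━━━━━━━━━━━━━━━━━━┓    
         ┃  Bass··┃ FileViewer          ┃    
         ┃  Kick··┠─────────────────────┨    
         ┃        ┃age,city,status,name▲┃    
         ┃        ┃28,London,inactive,B█┃    
         ┃        ┃53,Berlin,completed,░┃    
         ┃        ┃56,New York,pending,░┃    
         ┃        ┃49,New York,active,H░┃    
         ┃        ┃32,New York,cancelle▼┃    
         ┃        ┗━━━━━━━━━━━━━━━━━━━━━┛    
         ┗━━━━━━━━━━━━━━━━━━━━━━━━━━━━━━━━━━━


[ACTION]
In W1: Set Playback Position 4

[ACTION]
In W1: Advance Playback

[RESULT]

                                             
              ┏━━━━━━━━━━━━━━━━━━━━━━━━┓     
              ┃ FileEditor             ┃     
              ┠────────────────────────┨     
              ┃█server]               ▲┃     
              ┃host = 30              █┃     
              ┃timeout = 3306         ░┃     
         ┏━━━━━━━━━━━━━━━━━━━━━━━━━━━━━━━━━━━
         ┃ MusicSequencer                    
         ┠───────────────────────────────────
         ┃      01234▼67                     
         ┃ HiHat·····██·                     
         ┃  Clap·█┏━━━━━━━━━━━━━━━━━━━━━┓    
         ┃  Bass··┃ FileViewer          ┃    
         ┃  Kick··┠─────────────────────┨    
         ┃        ┃age,city,status,name▲┃    
         ┃        ┃28,London,inactive,B█┃    
         ┃        ┃53,Berlin,completed,░┃    
         ┃        ┃56,New York,pending,░┃    
         ┃        ┃49,New York,active,H░┃    
         ┃        ┃32,New York,cancelle▼┃    
         ┃        ┗━━━━━━━━━━━━━━━━━━━━━┛    
         ┗━━━━━━━━━━━━━━━━━━━━━━━━━━━━━━━━━━━


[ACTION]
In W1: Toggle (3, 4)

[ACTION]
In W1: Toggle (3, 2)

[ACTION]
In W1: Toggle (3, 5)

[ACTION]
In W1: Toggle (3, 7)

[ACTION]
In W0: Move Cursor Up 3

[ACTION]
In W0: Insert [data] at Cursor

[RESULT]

                                             
              ┏━━━━━━━━━━━━━━━━━━━━━━━━┓     
              ┃ FileEditor             ┃     
              ┠────────────────────────┨     
              ┃data█server]           ▲┃     
              ┃host = 30              █┃     
              ┃timeout = 3306         ░┃     
         ┏━━━━━━━━━━━━━━━━━━━━━━━━━━━━━━━━━━━
         ┃ MusicSequencer                    
         ┠───────────────────────────────────
         ┃      01234▼67                     
         ┃ HiHat·····██·                     
         ┃  Clap·█┏━━━━━━━━━━━━━━━━━━━━━┓    
         ┃  Bass··┃ FileViewer          ┃    
         ┃  Kick··┠─────────────────────┨    
         ┃        ┃age,city,status,name▲┃    
         ┃        ┃28,London,inactive,B█┃    
         ┃        ┃53,Berlin,completed,░┃    
         ┃        ┃56,New York,pending,░┃    
         ┃        ┃49,New York,active,H░┃    
         ┃        ┃32,New York,cancelle▼┃    
         ┃        ┗━━━━━━━━━━━━━━━━━━━━━┛    
         ┗━━━━━━━━━━━━━━━━━━━━━━━━━━━━━━━━━━━


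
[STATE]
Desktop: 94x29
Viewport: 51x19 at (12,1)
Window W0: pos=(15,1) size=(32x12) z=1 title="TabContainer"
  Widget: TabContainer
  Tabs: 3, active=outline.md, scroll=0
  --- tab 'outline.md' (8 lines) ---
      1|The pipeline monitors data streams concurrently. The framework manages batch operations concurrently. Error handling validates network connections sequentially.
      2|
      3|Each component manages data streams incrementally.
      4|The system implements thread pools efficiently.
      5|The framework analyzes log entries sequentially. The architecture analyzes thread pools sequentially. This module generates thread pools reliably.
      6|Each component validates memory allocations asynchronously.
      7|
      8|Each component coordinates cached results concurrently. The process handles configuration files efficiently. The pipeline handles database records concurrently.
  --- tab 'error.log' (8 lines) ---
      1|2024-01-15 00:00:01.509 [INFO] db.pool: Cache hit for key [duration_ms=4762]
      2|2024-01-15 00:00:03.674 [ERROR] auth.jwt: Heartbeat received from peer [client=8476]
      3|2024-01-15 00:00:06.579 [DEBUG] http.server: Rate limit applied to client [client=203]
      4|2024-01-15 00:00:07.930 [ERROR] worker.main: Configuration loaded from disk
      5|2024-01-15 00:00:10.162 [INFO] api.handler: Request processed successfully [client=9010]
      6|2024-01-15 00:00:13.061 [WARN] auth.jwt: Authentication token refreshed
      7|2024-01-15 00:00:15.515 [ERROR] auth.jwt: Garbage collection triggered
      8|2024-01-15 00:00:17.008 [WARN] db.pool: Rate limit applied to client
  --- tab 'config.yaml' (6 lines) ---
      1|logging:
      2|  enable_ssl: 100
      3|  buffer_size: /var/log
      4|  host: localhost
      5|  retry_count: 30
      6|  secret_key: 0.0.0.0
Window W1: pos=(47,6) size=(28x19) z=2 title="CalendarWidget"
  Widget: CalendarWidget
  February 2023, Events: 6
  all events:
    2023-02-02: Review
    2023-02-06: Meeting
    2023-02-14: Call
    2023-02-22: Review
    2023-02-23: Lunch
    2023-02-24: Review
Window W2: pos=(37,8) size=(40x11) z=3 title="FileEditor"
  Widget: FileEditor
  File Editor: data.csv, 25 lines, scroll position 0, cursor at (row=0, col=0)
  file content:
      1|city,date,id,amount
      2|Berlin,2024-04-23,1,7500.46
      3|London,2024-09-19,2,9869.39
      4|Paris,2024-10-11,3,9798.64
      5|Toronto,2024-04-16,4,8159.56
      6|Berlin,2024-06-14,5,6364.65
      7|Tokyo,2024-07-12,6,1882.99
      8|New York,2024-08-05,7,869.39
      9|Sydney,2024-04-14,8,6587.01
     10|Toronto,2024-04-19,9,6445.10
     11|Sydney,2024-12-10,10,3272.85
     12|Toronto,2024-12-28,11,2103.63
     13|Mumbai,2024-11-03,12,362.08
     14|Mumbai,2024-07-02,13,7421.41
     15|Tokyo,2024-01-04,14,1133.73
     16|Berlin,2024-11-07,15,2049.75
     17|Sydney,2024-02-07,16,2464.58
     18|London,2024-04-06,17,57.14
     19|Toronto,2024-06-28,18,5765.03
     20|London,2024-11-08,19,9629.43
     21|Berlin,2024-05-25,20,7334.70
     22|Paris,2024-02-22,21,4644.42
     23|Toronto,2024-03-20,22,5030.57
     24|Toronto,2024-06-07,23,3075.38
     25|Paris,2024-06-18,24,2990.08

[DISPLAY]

   ┏━━━━━━━━━━━━━━━━━━━━━━━━━━━━━━┓                
   ┃ TabContainer                 ┃                
   ┠──────────────────────────────┨                
   ┃[outline.md]│ error.log │ conf┃                
   ┃──────────────────────────────┃                
   ┃The pipeline monitors data str┃┏━━━━━━━━━━━━━━━
   ┃                              ┃┃ CalendarWidget
   ┃Each component manage┏━━━━━━━━━━━━━━━━━━━━━━━━━
   ┃The system implements┃ FileEditor              
   ┃The framework analyze┠─────────────────────────
   ┃Each component valida┃█ity,date,id,amount      
   ┗━━━━━━━━━━━━━━━━━━━━━┃Berlin,2024-04-23,1,7500.
                         ┃London,2024-09-19,2,9869.
                         ┃Paris,2024-10-11,3,9798.6
                         ┃Toronto,2024-04-16,4,8159
                         ┃Berlin,2024-06-14,5,6364.
                         ┃Tokyo,2024-07-12,6,1882.9
                         ┗━━━━━━━━━━━━━━━━━━━━━━━━━
                                   ┃               


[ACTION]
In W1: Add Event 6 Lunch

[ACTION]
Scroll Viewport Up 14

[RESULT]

                                                   
   ┏━━━━━━━━━━━━━━━━━━━━━━━━━━━━━━┓                
   ┃ TabContainer                 ┃                
   ┠──────────────────────────────┨                
   ┃[outline.md]│ error.log │ conf┃                
   ┃──────────────────────────────┃                
   ┃The pipeline monitors data str┃┏━━━━━━━━━━━━━━━
   ┃                              ┃┃ CalendarWidget
   ┃Each component manage┏━━━━━━━━━━━━━━━━━━━━━━━━━
   ┃The system implements┃ FileEditor              
   ┃The framework analyze┠─────────────────────────
   ┃Each component valida┃█ity,date,id,amount      
   ┗━━━━━━━━━━━━━━━━━━━━━┃Berlin,2024-04-23,1,7500.
                         ┃London,2024-09-19,2,9869.
                         ┃Paris,2024-10-11,3,9798.6
                         ┃Toronto,2024-04-16,4,8159
                         ┃Berlin,2024-06-14,5,6364.
                         ┃Tokyo,2024-07-12,6,1882.9
                         ┗━━━━━━━━━━━━━━━━━━━━━━━━━


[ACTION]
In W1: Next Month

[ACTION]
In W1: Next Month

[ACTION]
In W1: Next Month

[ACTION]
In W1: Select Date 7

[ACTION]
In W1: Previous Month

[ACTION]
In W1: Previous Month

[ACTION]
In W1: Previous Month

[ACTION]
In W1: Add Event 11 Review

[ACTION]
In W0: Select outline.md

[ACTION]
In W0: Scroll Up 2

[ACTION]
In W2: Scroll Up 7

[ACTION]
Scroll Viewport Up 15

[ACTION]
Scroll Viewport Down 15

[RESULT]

   ┃The framework analyze┠─────────────────────────
   ┃Each component valida┃█ity,date,id,amount      
   ┗━━━━━━━━━━━━━━━━━━━━━┃Berlin,2024-04-23,1,7500.
                         ┃London,2024-09-19,2,9869.
                         ┃Paris,2024-10-11,3,9798.6
                         ┃Toronto,2024-04-16,4,8159
                         ┃Berlin,2024-06-14,5,6364.
                         ┃Tokyo,2024-07-12,6,1882.9
                         ┗━━━━━━━━━━━━━━━━━━━━━━━━━
                                   ┃               
                                   ┃               
                                   ┃               
                                   ┃               
                                   ┃               
                                   ┗━━━━━━━━━━━━━━━
                                                   
                                                   
                                                   
                                                   


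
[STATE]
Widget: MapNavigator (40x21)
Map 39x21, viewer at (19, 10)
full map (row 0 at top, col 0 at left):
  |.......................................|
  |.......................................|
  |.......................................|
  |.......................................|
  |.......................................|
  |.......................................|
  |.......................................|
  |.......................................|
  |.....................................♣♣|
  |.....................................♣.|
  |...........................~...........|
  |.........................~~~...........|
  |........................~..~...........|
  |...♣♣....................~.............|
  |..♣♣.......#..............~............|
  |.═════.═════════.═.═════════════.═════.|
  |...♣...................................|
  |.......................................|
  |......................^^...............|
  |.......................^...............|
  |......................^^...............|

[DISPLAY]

 .......................................
 .......................................
 .......................................
 .......................................
 .......................................
 .......................................
 .......................................
 .......................................
 .....................................♣♣
 .....................................♣.
 ...................@.......~...........
 .........................~~~...........
 ........................~..~...........
 ...♣♣....................~.............
 ..♣♣.......#..............~............
 .═════.═════════.═.═════════════.═════.
 ...♣...................................
 .......................................
 ......................^^...............
 .......................^...............
 ......................^^...............


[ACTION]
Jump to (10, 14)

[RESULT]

          ..............................
          ..............................
          ..............................
          ..............................
          ..............................
          ..............................
          ...........................~..
          .........................~~~..
          ........................~..~..
          ...♣♣....................~....
          ..♣♣......@#..............~...
          .═════.═════════.═.═══════════
          ...♣..........................
          ..............................
          ......................^^......
          .......................^......
          ......................^^......
                                        
                                        
                                        
                                        


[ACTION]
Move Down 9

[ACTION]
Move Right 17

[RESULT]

....................~...........        
..................~~~...........        
.................~..~...........        
..................~.............        
....#..............~............        
═════════.═.═════════════.═════.        
................................        
................................        
...............^^...............        
................^...............        
...............^^...@...........        
                                        
                                        
                                        
                                        
                                        
                                        
                                        
                                        
                                        
                                        


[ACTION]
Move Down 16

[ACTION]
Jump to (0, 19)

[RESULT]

                    ....................
                    ....................
                    ....................
                    ....................
                    ...♣♣...............
                    ..♣♣.......#........
                    .═════.═════════.═.═
                    ...♣................
                    ....................
                    ....................
                    @...................
                    ....................
                                        
                                        
                                        
                                        
                                        
                                        
                                        
                                        
                                        


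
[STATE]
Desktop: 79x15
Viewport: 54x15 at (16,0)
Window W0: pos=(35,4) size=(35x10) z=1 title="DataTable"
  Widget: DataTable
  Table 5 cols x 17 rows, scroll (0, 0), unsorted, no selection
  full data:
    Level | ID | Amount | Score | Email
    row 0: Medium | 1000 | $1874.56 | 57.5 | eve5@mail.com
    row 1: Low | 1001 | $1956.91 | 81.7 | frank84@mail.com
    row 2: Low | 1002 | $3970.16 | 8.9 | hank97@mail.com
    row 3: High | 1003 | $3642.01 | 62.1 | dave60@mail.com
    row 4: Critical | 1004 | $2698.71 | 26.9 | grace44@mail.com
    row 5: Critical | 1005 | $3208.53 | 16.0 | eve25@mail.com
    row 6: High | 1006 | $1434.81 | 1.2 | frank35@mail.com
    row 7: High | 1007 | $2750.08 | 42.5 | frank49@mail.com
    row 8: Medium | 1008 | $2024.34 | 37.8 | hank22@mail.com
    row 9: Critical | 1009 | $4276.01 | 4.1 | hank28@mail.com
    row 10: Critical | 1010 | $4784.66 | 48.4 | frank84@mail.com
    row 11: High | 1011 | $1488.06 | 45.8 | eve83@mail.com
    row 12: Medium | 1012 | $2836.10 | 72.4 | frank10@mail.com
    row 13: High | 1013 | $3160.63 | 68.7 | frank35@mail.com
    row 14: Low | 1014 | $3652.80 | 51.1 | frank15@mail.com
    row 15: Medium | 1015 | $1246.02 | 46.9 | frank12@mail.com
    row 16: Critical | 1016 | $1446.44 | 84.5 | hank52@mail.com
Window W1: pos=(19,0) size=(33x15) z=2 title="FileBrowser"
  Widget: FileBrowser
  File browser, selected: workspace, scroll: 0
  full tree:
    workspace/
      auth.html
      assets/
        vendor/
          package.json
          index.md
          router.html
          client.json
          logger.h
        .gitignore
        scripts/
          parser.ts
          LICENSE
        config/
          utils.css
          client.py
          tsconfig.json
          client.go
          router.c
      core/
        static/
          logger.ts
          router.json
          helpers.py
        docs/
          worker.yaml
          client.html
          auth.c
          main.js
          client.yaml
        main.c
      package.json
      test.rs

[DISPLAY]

   ┏━━━━━━━━━━━━━━━━━━━━━━━━━━━━━━━┓                  
   ┃ FileBrowser                   ┃                  
   ┠───────────────────────────────┨                  
   ┃> [-] workspace/               ┃                  
   ┃    auth.html                  ┃━━━━━━━━━━━━━━━━━┓
   ┃    [+] assets/                ┃                 ┃
   ┃    [+] core/                  ┃─────────────────┨
   ┃    package.json               ┃ount  │Score│Emai┃
   ┃    test.rs                    ┃──────┼─────┼────┃
   ┃                               ┃874.56│57.5 │eve5┃
   ┃                               ┃956.91│81.7 │fran┃
   ┃                               ┃970.16│8.9  │hank┃
   ┃                               ┃642.01│62.1 │dave┃
   ┃                               ┃━━━━━━━━━━━━━━━━━┛
   ┗━━━━━━━━━━━━━━━━━━━━━━━━━━━━━━━┛                  


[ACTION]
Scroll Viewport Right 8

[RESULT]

━━━━━━━━━━━━━━━━━━━━━━━━━━━┓                          
eBrowser                   ┃                          
───────────────────────────┨                          
] workspace/               ┃                          
auth.html                  ┃━━━━━━━━━━━━━━━━━┓        
[+] assets/                ┃                 ┃        
[+] core/                  ┃─────────────────┨        
package.json               ┃ount  │Score│Emai┃        
test.rs                    ┃──────┼─────┼────┃        
                           ┃874.56│57.5 │eve5┃        
                           ┃956.91│81.7 │fran┃        
                           ┃970.16│8.9  │hank┃        
                           ┃642.01│62.1 │dave┃        
                           ┃━━━━━━━━━━━━━━━━━┛        
━━━━━━━━━━━━━━━━━━━━━━━━━━━┛                          


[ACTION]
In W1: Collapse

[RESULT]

━━━━━━━━━━━━━━━━━━━━━━━━━━━┓                          
eBrowser                   ┃                          
───────────────────────────┨                          
] workspace/               ┃                          
                           ┃━━━━━━━━━━━━━━━━━┓        
                           ┃                 ┃        
                           ┃─────────────────┨        
                           ┃ount  │Score│Emai┃        
                           ┃──────┼─────┼────┃        
                           ┃874.56│57.5 │eve5┃        
                           ┃956.91│81.7 │fran┃        
                           ┃970.16│8.9  │hank┃        
                           ┃642.01│62.1 │dave┃        
                           ┃━━━━━━━━━━━━━━━━━┛        
━━━━━━━━━━━━━━━━━━━━━━━━━━━┛                          


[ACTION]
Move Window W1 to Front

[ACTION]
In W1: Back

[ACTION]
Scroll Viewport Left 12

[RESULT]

       ┏━━━━━━━━━━━━━━━━━━━━━━━━━━━━━━━┓              
       ┃ FileBrowser                   ┃              
       ┠───────────────────────────────┨              
       ┃> [+] workspace/               ┃              
       ┃                               ┃━━━━━━━━━━━━━━
       ┃                               ┃              
       ┃                               ┃──────────────
       ┃                               ┃ount  │Score│E
       ┃                               ┃──────┼─────┼─
       ┃                               ┃874.56│57.5 │e
       ┃                               ┃956.91│81.7 │f
       ┃                               ┃970.16│8.9  │h
       ┃                               ┃642.01│62.1 │d
       ┃                               ┃━━━━━━━━━━━━━━
       ┗━━━━━━━━━━━━━━━━━━━━━━━━━━━━━━━┛              


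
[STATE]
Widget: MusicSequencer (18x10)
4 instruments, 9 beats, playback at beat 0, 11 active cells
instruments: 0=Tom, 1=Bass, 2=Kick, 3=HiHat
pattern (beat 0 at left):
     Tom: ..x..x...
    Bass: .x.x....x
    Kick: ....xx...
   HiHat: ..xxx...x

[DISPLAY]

      ▼12345678   
   Tom··█··█···   
  Bass·█·█····█   
  Kick····██···   
 HiHat··███···█   
                  
                  
                  
                  
                  


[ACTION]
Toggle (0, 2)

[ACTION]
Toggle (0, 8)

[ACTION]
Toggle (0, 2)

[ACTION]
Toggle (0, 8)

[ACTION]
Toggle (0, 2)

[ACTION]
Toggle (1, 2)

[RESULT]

      ▼12345678   
   Tom·····█···   
  Bass·███····█   
  Kick····██···   
 HiHat··███···█   
                  
                  
                  
                  
                  


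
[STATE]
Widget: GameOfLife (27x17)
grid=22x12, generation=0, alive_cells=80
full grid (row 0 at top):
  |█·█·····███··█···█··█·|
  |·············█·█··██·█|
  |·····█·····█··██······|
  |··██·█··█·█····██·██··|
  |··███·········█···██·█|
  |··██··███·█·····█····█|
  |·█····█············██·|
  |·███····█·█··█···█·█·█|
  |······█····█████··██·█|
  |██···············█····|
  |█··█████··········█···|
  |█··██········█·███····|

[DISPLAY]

Gen: 0                     
█·█·····███··█···█··█·     
·············█·█··██·█     
·····█·····█··██······     
··██·█··█·█····██·██··     
··███·········█···██·█     
··██··███·█·····█····█     
·█····█············██·     
·███····█·█··█···█·█·█     
······█····█████··██·█     
██···············█····     
█··█████··········█···     
█··██········█·███····     
                           
                           
                           
                           


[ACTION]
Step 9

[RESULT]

Gen: 9                     
·········██···········     
·········██·········█·     
···················█··     
····██············█··█     
··················█···     
··················█···     
···············█···█·█     
············████····█·     
········██████········     
········█··████···█···     
·····█··██·····█··█···     
·····█·█········██····     
                           
                           
                           
                           


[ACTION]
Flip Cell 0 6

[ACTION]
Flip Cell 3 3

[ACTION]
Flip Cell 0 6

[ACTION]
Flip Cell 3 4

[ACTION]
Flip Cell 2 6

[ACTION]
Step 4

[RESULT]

Gen: 13                    
·········██···········     
·········██·······██··     
··················███·     
················█·····     
················█·····     
···············█······     
···············█····█·     
················█·███·     
··········██···█······     
·······█····██········     
······█···█·█···█·····     
······██··█··██·██····     
                           
                           
                           
                           


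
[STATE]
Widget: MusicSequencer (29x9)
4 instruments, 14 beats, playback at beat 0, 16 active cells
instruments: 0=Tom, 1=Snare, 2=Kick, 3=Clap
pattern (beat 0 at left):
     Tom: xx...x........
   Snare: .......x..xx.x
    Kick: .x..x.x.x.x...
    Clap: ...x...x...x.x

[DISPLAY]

      ▼1234567890123         
   Tom██···█········         
 Snare·······█··██·█         
  Kick·█··█·█·█·█···         
  Clap···█···█···█·█         
                             
                             
                             
                             


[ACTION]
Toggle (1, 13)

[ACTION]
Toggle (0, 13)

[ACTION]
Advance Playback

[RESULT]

      0▼234567890123         
   Tom██···█·······█         
 Snare·······█··██··         
  Kick·█··█·█·█·█···         
  Clap···█···█···█·█         
                             
                             
                             
                             


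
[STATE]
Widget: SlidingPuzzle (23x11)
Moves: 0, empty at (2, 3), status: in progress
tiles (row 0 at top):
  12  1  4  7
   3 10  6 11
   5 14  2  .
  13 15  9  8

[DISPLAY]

┌────┬────┬────┬────┐  
│ 12 │  1 │  4 │  7 │  
├────┼────┼────┼────┤  
│  3 │ 10 │  6 │ 11 │  
├────┼────┼────┼────┤  
│  5 │ 14 │  2 │    │  
├────┼────┼────┼────┤  
│ 13 │ 15 │  9 │  8 │  
└────┴────┴────┴────┘  
Moves: 0               
                       


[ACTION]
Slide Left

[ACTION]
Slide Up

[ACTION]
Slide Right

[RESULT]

┌────┬────┬────┬────┐  
│ 12 │  1 │  4 │  7 │  
├────┼────┼────┼────┤  
│  3 │ 10 │  6 │ 11 │  
├────┼────┼────┼────┤  
│  5 │ 14 │  2 │  8 │  
├────┼────┼────┼────┤  
│ 13 │ 15 │    │  9 │  
└────┴────┴────┴────┘  
Moves: 2               
                       


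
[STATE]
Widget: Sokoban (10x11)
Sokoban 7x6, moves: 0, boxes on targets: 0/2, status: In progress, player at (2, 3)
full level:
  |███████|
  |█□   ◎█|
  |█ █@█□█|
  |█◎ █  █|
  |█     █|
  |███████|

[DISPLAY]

███████   
█□   ◎█   
█ █@█□█   
█◎ █  █   
█     █   
███████   
Moves: 0  
          
          
          
          


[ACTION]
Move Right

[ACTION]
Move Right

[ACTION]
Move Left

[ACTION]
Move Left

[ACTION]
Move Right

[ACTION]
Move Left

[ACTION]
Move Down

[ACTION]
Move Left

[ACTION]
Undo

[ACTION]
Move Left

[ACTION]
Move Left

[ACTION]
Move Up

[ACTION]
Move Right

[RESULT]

███████   
█□  @◎█   
█ █ █□█   
█◎ █  █   
█     █   
███████   
Moves: 2  
          
          
          
          


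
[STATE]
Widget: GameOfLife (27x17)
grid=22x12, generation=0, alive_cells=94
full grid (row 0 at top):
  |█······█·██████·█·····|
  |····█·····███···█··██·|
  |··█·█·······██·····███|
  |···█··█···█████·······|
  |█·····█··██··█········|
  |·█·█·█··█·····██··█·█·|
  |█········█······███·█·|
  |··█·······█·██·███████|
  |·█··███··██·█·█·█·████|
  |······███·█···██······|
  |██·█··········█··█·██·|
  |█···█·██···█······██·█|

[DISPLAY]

Gen: 0                     
█······█·██████·█·····     
····█·····███···█··██·     
··█·█·······██·····███     
···█··█···█████·······     
█·····█··██··█········     
·█·█·█··█·····██··█·█·     
█········█······███·█·     
··█·······█·██·███████     
·█··███··██·█·█·█·████     
······███·█···██······     
██·█··········█··█·██·     
█···█·██···█······██·█     
                           
                           
                           
                           


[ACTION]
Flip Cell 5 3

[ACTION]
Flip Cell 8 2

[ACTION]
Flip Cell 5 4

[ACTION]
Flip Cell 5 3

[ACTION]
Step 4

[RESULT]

Gen: 4                     
··············█·······     
···██········█········     
··██·█████···█·█······     
·█·█··██████·███······     
██··█·███··█·█··█·····     
·██········███·██·····     
···········██·█·█·····     
············█·██······     
··███····██·█·········     
·█···█······█···██····     
█······██·█·███····███     
·███·██·██····██··█···     
                           
                           
                           
                           


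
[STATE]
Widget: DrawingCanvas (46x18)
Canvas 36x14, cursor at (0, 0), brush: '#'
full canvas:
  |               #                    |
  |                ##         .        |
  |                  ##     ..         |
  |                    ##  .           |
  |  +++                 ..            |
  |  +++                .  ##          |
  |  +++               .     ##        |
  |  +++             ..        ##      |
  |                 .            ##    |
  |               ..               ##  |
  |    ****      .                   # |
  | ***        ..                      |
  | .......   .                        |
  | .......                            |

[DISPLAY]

+              #                              
                ##         .                  
                  ##     ..                   
                    ##  .                     
  +++                 ..                      
  +++                .  ##                    
  +++               .     ##                  
  +++             ..        ##                
                 .            ##              
               ..               ##            
    ****      .                   #           
 ***        ..                                
 .......   .                                  
 .......                                      
                                              
                                              
                                              
                                              


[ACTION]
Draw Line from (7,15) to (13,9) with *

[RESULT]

+              #                              
                ##         .                  
                  ##     ..                   
                    ##  .                     
  +++                 ..                      
  +++                .  ##                    
  +++               .     ##                  
  +++          *  ..        ##                
              *  .            ##              
             * ..               ##            
    ****    * .                   #           
 ***       *..                                
 .......  *.                                  
 ....... *                                    
                                              
                                              
                                              
                                              


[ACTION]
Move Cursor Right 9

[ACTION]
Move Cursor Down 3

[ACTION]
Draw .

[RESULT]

               #                              
                ##         .                  
                  ##     ..                   
         .          ##  .                     
  +++                 ..                      
  +++                .  ##                    
  +++               .     ##                  
  +++          *  ..        ##                
              *  .            ##              
             * ..               ##            
    ****    * .                   #           
 ***       *..                                
 .......  *.                                  
 ....... *                                    
                                              
                                              
                                              
                                              


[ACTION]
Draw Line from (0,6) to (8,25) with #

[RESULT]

      ##       #                              
        ##      ##         .                  
          ##      ##     ..                   
         .  ###     ##  .                     
  +++          ##     ..                      
  +++            ### .  ##                    
  +++               ##    ##                  
  +++          *  ..  ##    ##                
              *  .      ##    ##              
             * ..               ##            
    ****    * .                   #           
 ***       *..                                
 .......  *.                                  
 ....... *                                    
                                              
                                              
                                              
                                              
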